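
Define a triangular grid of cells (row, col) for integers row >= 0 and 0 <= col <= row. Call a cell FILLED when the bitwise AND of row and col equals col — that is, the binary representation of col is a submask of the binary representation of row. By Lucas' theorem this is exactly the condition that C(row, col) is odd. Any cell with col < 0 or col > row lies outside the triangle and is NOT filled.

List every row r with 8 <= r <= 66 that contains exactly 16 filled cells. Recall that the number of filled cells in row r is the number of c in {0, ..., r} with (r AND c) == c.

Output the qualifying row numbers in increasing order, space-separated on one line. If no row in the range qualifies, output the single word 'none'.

Answer: 15 23 27 29 30 39 43 45 46 51 53 54 57 58 60

Derivation:
Row r has 2^popcount(r) filled cells, so we need popcount(r) = log2(16) = 4.
Scan r = 8..66 and keep those with exactly 4 one-bits:
r=8=1000 popcount=1 -> skip
r=9=1001 popcount=2 -> skip
r=10=1010 popcount=2 -> skip
r=11=1011 popcount=3 -> skip
r=12=1100 popcount=2 -> skip
r=13=1101 popcount=3 -> skip
r=14=1110 popcount=3 -> skip
r=15=1111 popcount=4 -> KEEP
r=16=10000 popcount=1 -> skip
r=17=10001 popcount=2 -> skip
r=18=10010 popcount=2 -> skip
r=19=10011 popcount=3 -> skip
r=20=10100 popcount=2 -> skip
r=21=10101 popcount=3 -> skip
r=22=10110 popcount=3 -> skip
r=23=10111 popcount=4 -> KEEP
r=24=11000 popcount=2 -> skip
r=25=11001 popcount=3 -> skip
r=26=11010 popcount=3 -> skip
r=27=11011 popcount=4 -> KEEP
r=28=11100 popcount=3 -> skip
r=29=11101 popcount=4 -> KEEP
r=30=11110 popcount=4 -> KEEP
r=31=11111 popcount=5 -> skip
r=32=100000 popcount=1 -> skip
r=33=100001 popcount=2 -> skip
r=34=100010 popcount=2 -> skip
r=35=100011 popcount=3 -> skip
r=36=100100 popcount=2 -> skip
r=37=100101 popcount=3 -> skip
r=38=100110 popcount=3 -> skip
r=39=100111 popcount=4 -> KEEP
r=40=101000 popcount=2 -> skip
r=41=101001 popcount=3 -> skip
r=42=101010 popcount=3 -> skip
r=43=101011 popcount=4 -> KEEP
r=44=101100 popcount=3 -> skip
r=45=101101 popcount=4 -> KEEP
r=46=101110 popcount=4 -> KEEP
r=47=101111 popcount=5 -> skip
r=48=110000 popcount=2 -> skip
r=49=110001 popcount=3 -> skip
r=50=110010 popcount=3 -> skip
r=51=110011 popcount=4 -> KEEP
r=52=110100 popcount=3 -> skip
r=53=110101 popcount=4 -> KEEP
r=54=110110 popcount=4 -> KEEP
r=55=110111 popcount=5 -> skip
r=56=111000 popcount=3 -> skip
r=57=111001 popcount=4 -> KEEP
r=58=111010 popcount=4 -> KEEP
r=59=111011 popcount=5 -> skip
r=60=111100 popcount=4 -> KEEP
r=61=111101 popcount=5 -> skip
r=62=111110 popcount=5 -> skip
r=63=111111 popcount=6 -> skip
r=64=1000000 popcount=1 -> skip
r=65=1000001 popcount=2 -> skip
r=66=1000010 popcount=2 -> skip
Kept rows: 15 23 27 29 30 39 43 45 46 51 53 54 57 58 60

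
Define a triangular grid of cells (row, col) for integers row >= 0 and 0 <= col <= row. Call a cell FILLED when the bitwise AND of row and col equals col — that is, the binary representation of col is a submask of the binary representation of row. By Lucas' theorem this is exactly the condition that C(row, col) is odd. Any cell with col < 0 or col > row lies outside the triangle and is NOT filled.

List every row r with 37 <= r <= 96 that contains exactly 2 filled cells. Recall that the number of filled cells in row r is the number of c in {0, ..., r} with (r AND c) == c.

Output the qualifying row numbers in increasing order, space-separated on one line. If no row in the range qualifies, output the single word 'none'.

Row r has 2^popcount(r) filled cells, so we need popcount(r) = log2(2) = 1.
Scan r = 37..96 and keep those with exactly 1 one-bits:
r=37=100101 popcount=3 -> skip
r=38=100110 popcount=3 -> skip
r=39=100111 popcount=4 -> skip
r=40=101000 popcount=2 -> skip
r=41=101001 popcount=3 -> skip
r=42=101010 popcount=3 -> skip
r=43=101011 popcount=4 -> skip
r=44=101100 popcount=3 -> skip
r=45=101101 popcount=4 -> skip
r=46=101110 popcount=4 -> skip
r=47=101111 popcount=5 -> skip
r=48=110000 popcount=2 -> skip
r=49=110001 popcount=3 -> skip
r=50=110010 popcount=3 -> skip
r=51=110011 popcount=4 -> skip
r=52=110100 popcount=3 -> skip
r=53=110101 popcount=4 -> skip
r=54=110110 popcount=4 -> skip
r=55=110111 popcount=5 -> skip
r=56=111000 popcount=3 -> skip
r=57=111001 popcount=4 -> skip
r=58=111010 popcount=4 -> skip
r=59=111011 popcount=5 -> skip
r=60=111100 popcount=4 -> skip
r=61=111101 popcount=5 -> skip
r=62=111110 popcount=5 -> skip
r=63=111111 popcount=6 -> skip
r=64=1000000 popcount=1 -> KEEP
r=65=1000001 popcount=2 -> skip
r=66=1000010 popcount=2 -> skip
r=67=1000011 popcount=3 -> skip
r=68=1000100 popcount=2 -> skip
r=69=1000101 popcount=3 -> skip
r=70=1000110 popcount=3 -> skip
r=71=1000111 popcount=4 -> skip
r=72=1001000 popcount=2 -> skip
r=73=1001001 popcount=3 -> skip
r=74=1001010 popcount=3 -> skip
r=75=1001011 popcount=4 -> skip
r=76=1001100 popcount=3 -> skip
r=77=1001101 popcount=4 -> skip
r=78=1001110 popcount=4 -> skip
r=79=1001111 popcount=5 -> skip
r=80=1010000 popcount=2 -> skip
r=81=1010001 popcount=3 -> skip
r=82=1010010 popcount=3 -> skip
r=83=1010011 popcount=4 -> skip
r=84=1010100 popcount=3 -> skip
r=85=1010101 popcount=4 -> skip
r=86=1010110 popcount=4 -> skip
r=87=1010111 popcount=5 -> skip
r=88=1011000 popcount=3 -> skip
r=89=1011001 popcount=4 -> skip
r=90=1011010 popcount=4 -> skip
r=91=1011011 popcount=5 -> skip
r=92=1011100 popcount=4 -> skip
r=93=1011101 popcount=5 -> skip
r=94=1011110 popcount=5 -> skip
r=95=1011111 popcount=6 -> skip
r=96=1100000 popcount=2 -> skip
Kept rows: 64

Answer: 64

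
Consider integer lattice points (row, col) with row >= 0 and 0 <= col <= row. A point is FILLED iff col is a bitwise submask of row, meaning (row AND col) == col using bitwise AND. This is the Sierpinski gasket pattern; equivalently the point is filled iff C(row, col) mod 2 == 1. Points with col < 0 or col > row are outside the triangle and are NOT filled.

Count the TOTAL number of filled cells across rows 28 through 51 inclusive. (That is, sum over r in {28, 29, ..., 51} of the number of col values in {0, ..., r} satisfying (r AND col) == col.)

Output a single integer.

Answer: 270

Derivation:
r28=11100 pc3: +8 =8
r29=11101 pc4: +16 =24
r30=11110 pc4: +16 =40
r31=11111 pc5: +32 =72
r32=100000 pc1: +2 =74
r33=100001 pc2: +4 =78
r34=100010 pc2: +4 =82
r35=100011 pc3: +8 =90
r36=100100 pc2: +4 =94
r37=100101 pc3: +8 =102
r38=100110 pc3: +8 =110
r39=100111 pc4: +16 =126
r40=101000 pc2: +4 =130
r41=101001 pc3: +8 =138
r42=101010 pc3: +8 =146
r43=101011 pc4: +16 =162
r44=101100 pc3: +8 =170
r45=101101 pc4: +16 =186
r46=101110 pc4: +16 =202
r47=101111 pc5: +32 =234
r48=110000 pc2: +4 =238
r49=110001 pc3: +8 =246
r50=110010 pc3: +8 =254
r51=110011 pc4: +16 =270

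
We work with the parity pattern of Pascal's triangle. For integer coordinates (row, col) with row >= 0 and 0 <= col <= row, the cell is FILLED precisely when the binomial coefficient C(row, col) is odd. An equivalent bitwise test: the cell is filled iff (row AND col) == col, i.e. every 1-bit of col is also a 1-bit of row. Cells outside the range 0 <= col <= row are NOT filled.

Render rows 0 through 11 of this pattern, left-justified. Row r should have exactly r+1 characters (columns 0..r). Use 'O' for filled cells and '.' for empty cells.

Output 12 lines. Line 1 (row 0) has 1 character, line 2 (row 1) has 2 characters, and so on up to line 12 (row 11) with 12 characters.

Answer: O
OO
O.O
OOOO
O...O
OO..OO
O.O.O.O
OOOOOOOO
O.......O
OO......OO
O.O.....O.O
OOOO....OOOO

Derivation:
r0=0: O
r1=1: OO
r2=10: O.O
r3=11: OOOO
r4=100: O...O
r5=101: OO..OO
r6=110: O.O.O.O
r7=111: OOOOOOOO
r8=1000: O.......O
r9=1001: OO......OO
r10=1010: O.O.....O.O
r11=1011: OOOO....OOOO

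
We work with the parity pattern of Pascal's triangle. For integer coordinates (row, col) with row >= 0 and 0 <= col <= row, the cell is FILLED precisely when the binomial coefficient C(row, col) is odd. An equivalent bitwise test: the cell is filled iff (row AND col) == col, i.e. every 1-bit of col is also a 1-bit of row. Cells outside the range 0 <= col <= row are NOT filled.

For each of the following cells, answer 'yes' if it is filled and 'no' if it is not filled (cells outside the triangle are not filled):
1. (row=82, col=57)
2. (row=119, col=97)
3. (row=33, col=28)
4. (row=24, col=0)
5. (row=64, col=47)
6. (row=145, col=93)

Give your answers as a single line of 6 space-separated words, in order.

(82,57): row=0b1010010, col=0b111001, row AND col = 0b10000 = 16; 16 != 57 -> empty
(119,97): row=0b1110111, col=0b1100001, row AND col = 0b1100001 = 97; 97 == 97 -> filled
(33,28): row=0b100001, col=0b11100, row AND col = 0b0 = 0; 0 != 28 -> empty
(24,0): row=0b11000, col=0b0, row AND col = 0b0 = 0; 0 == 0 -> filled
(64,47): row=0b1000000, col=0b101111, row AND col = 0b0 = 0; 0 != 47 -> empty
(145,93): row=0b10010001, col=0b1011101, row AND col = 0b10001 = 17; 17 != 93 -> empty

Answer: no yes no yes no no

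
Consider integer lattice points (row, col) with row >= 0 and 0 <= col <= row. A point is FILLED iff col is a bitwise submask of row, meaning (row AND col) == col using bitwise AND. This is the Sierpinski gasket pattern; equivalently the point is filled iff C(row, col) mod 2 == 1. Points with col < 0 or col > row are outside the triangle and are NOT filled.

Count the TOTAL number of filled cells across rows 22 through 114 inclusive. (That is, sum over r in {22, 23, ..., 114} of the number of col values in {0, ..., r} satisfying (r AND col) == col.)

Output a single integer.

r22=10110 pc3: +8 =8
r23=10111 pc4: +16 =24
r24=11000 pc2: +4 =28
r25=11001 pc3: +8 =36
r26=11010 pc3: +8 =44
r27=11011 pc4: +16 =60
r28=11100 pc3: +8 =68
r29=11101 pc4: +16 =84
r30=11110 pc4: +16 =100
r31=11111 pc5: +32 =132
r32=100000 pc1: +2 =134
r33=100001 pc2: +4 =138
r34=100010 pc2: +4 =142
r35=100011 pc3: +8 =150
r36=100100 pc2: +4 =154
r37=100101 pc3: +8 =162
r38=100110 pc3: +8 =170
r39=100111 pc4: +16 =186
r40=101000 pc2: +4 =190
r41=101001 pc3: +8 =198
r42=101010 pc3: +8 =206
r43=101011 pc4: +16 =222
r44=101100 pc3: +8 =230
r45=101101 pc4: +16 =246
r46=101110 pc4: +16 =262
r47=101111 pc5: +32 =294
r48=110000 pc2: +4 =298
r49=110001 pc3: +8 =306
r50=110010 pc3: +8 =314
r51=110011 pc4: +16 =330
r52=110100 pc3: +8 =338
r53=110101 pc4: +16 =354
r54=110110 pc4: +16 =370
r55=110111 pc5: +32 =402
r56=111000 pc3: +8 =410
r57=111001 pc4: +16 =426
r58=111010 pc4: +16 =442
r59=111011 pc5: +32 =474
r60=111100 pc4: +16 =490
r61=111101 pc5: +32 =522
r62=111110 pc5: +32 =554
r63=111111 pc6: +64 =618
r64=1000000 pc1: +2 =620
r65=1000001 pc2: +4 =624
r66=1000010 pc2: +4 =628
r67=1000011 pc3: +8 =636
r68=1000100 pc2: +4 =640
r69=1000101 pc3: +8 =648
r70=1000110 pc3: +8 =656
r71=1000111 pc4: +16 =672
r72=1001000 pc2: +4 =676
r73=1001001 pc3: +8 =684
r74=1001010 pc3: +8 =692
r75=1001011 pc4: +16 =708
r76=1001100 pc3: +8 =716
r77=1001101 pc4: +16 =732
r78=1001110 pc4: +16 =748
r79=1001111 pc5: +32 =780
r80=1010000 pc2: +4 =784
r81=1010001 pc3: +8 =792
r82=1010010 pc3: +8 =800
r83=1010011 pc4: +16 =816
r84=1010100 pc3: +8 =824
r85=1010101 pc4: +16 =840
r86=1010110 pc4: +16 =856
r87=1010111 pc5: +32 =888
r88=1011000 pc3: +8 =896
r89=1011001 pc4: +16 =912
r90=1011010 pc4: +16 =928
r91=1011011 pc5: +32 =960
r92=1011100 pc4: +16 =976
r93=1011101 pc5: +32 =1008
r94=1011110 pc5: +32 =1040
r95=1011111 pc6: +64 =1104
r96=1100000 pc2: +4 =1108
r97=1100001 pc3: +8 =1116
r98=1100010 pc3: +8 =1124
r99=1100011 pc4: +16 =1140
r100=1100100 pc3: +8 =1148
r101=1100101 pc4: +16 =1164
r102=1100110 pc4: +16 =1180
r103=1100111 pc5: +32 =1212
r104=1101000 pc3: +8 =1220
r105=1101001 pc4: +16 =1236
r106=1101010 pc4: +16 =1252
r107=1101011 pc5: +32 =1284
r108=1101100 pc4: +16 =1300
r109=1101101 pc5: +32 =1332
r110=1101110 pc5: +32 =1364
r111=1101111 pc6: +64 =1428
r112=1110000 pc3: +8 =1436
r113=1110001 pc4: +16 =1452
r114=1110010 pc4: +16 =1468

Answer: 1468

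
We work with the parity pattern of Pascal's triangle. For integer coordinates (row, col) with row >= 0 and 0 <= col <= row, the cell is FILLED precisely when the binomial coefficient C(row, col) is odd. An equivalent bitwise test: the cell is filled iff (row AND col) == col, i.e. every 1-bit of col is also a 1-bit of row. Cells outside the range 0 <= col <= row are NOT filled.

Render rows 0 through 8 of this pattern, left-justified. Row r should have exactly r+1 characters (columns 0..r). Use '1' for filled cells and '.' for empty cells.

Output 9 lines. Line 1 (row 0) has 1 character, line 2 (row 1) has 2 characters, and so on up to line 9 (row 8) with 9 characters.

Answer: 1
11
1.1
1111
1...1
11..11
1.1.1.1
11111111
1.......1

Derivation:
r0=0: 1
r1=1: 11
r2=10: 1.1
r3=11: 1111
r4=100: 1...1
r5=101: 11..11
r6=110: 1.1.1.1
r7=111: 11111111
r8=1000: 1.......1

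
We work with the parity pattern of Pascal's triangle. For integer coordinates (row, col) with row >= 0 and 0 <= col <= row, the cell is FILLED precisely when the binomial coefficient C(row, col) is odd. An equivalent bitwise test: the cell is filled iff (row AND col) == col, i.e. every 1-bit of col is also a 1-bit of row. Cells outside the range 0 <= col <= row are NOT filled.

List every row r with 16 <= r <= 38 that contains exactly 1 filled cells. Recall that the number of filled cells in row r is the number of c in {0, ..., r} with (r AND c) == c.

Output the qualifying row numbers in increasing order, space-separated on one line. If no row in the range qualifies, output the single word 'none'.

Row r has 2^popcount(r) filled cells, so we need popcount(r) = log2(1) = 0.
Scan r = 16..38 and keep those with exactly 0 one-bits:
r=16=10000 popcount=1 -> skip
r=17=10001 popcount=2 -> skip
r=18=10010 popcount=2 -> skip
r=19=10011 popcount=3 -> skip
r=20=10100 popcount=2 -> skip
r=21=10101 popcount=3 -> skip
r=22=10110 popcount=3 -> skip
r=23=10111 popcount=4 -> skip
r=24=11000 popcount=2 -> skip
r=25=11001 popcount=3 -> skip
r=26=11010 popcount=3 -> skip
r=27=11011 popcount=4 -> skip
r=28=11100 popcount=3 -> skip
r=29=11101 popcount=4 -> skip
r=30=11110 popcount=4 -> skip
r=31=11111 popcount=5 -> skip
r=32=100000 popcount=1 -> skip
r=33=100001 popcount=2 -> skip
r=34=100010 popcount=2 -> skip
r=35=100011 popcount=3 -> skip
r=36=100100 popcount=2 -> skip
r=37=100101 popcount=3 -> skip
r=38=100110 popcount=3 -> skip
Kept rows: none

Answer: none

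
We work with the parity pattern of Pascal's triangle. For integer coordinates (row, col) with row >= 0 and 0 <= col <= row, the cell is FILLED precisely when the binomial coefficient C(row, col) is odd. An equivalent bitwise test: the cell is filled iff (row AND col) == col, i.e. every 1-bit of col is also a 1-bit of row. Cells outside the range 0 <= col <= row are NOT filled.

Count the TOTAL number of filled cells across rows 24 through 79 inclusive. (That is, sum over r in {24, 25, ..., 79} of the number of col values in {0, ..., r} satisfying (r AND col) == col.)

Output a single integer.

r24=11000 pc2: +4 =4
r25=11001 pc3: +8 =12
r26=11010 pc3: +8 =20
r27=11011 pc4: +16 =36
r28=11100 pc3: +8 =44
r29=11101 pc4: +16 =60
r30=11110 pc4: +16 =76
r31=11111 pc5: +32 =108
r32=100000 pc1: +2 =110
r33=100001 pc2: +4 =114
r34=100010 pc2: +4 =118
r35=100011 pc3: +8 =126
r36=100100 pc2: +4 =130
r37=100101 pc3: +8 =138
r38=100110 pc3: +8 =146
r39=100111 pc4: +16 =162
r40=101000 pc2: +4 =166
r41=101001 pc3: +8 =174
r42=101010 pc3: +8 =182
r43=101011 pc4: +16 =198
r44=101100 pc3: +8 =206
r45=101101 pc4: +16 =222
r46=101110 pc4: +16 =238
r47=101111 pc5: +32 =270
r48=110000 pc2: +4 =274
r49=110001 pc3: +8 =282
r50=110010 pc3: +8 =290
r51=110011 pc4: +16 =306
r52=110100 pc3: +8 =314
r53=110101 pc4: +16 =330
r54=110110 pc4: +16 =346
r55=110111 pc5: +32 =378
r56=111000 pc3: +8 =386
r57=111001 pc4: +16 =402
r58=111010 pc4: +16 =418
r59=111011 pc5: +32 =450
r60=111100 pc4: +16 =466
r61=111101 pc5: +32 =498
r62=111110 pc5: +32 =530
r63=111111 pc6: +64 =594
r64=1000000 pc1: +2 =596
r65=1000001 pc2: +4 =600
r66=1000010 pc2: +4 =604
r67=1000011 pc3: +8 =612
r68=1000100 pc2: +4 =616
r69=1000101 pc3: +8 =624
r70=1000110 pc3: +8 =632
r71=1000111 pc4: +16 =648
r72=1001000 pc2: +4 =652
r73=1001001 pc3: +8 =660
r74=1001010 pc3: +8 =668
r75=1001011 pc4: +16 =684
r76=1001100 pc3: +8 =692
r77=1001101 pc4: +16 =708
r78=1001110 pc4: +16 =724
r79=1001111 pc5: +32 =756

Answer: 756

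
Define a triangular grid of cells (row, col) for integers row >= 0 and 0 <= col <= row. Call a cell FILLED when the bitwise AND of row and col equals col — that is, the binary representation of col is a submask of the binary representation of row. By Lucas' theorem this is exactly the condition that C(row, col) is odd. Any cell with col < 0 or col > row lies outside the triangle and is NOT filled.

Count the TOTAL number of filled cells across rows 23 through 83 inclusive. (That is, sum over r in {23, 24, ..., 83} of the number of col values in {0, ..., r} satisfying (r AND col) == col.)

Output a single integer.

Answer: 808

Derivation:
r23=10111 pc4: +16 =16
r24=11000 pc2: +4 =20
r25=11001 pc3: +8 =28
r26=11010 pc3: +8 =36
r27=11011 pc4: +16 =52
r28=11100 pc3: +8 =60
r29=11101 pc4: +16 =76
r30=11110 pc4: +16 =92
r31=11111 pc5: +32 =124
r32=100000 pc1: +2 =126
r33=100001 pc2: +4 =130
r34=100010 pc2: +4 =134
r35=100011 pc3: +8 =142
r36=100100 pc2: +4 =146
r37=100101 pc3: +8 =154
r38=100110 pc3: +8 =162
r39=100111 pc4: +16 =178
r40=101000 pc2: +4 =182
r41=101001 pc3: +8 =190
r42=101010 pc3: +8 =198
r43=101011 pc4: +16 =214
r44=101100 pc3: +8 =222
r45=101101 pc4: +16 =238
r46=101110 pc4: +16 =254
r47=101111 pc5: +32 =286
r48=110000 pc2: +4 =290
r49=110001 pc3: +8 =298
r50=110010 pc3: +8 =306
r51=110011 pc4: +16 =322
r52=110100 pc3: +8 =330
r53=110101 pc4: +16 =346
r54=110110 pc4: +16 =362
r55=110111 pc5: +32 =394
r56=111000 pc3: +8 =402
r57=111001 pc4: +16 =418
r58=111010 pc4: +16 =434
r59=111011 pc5: +32 =466
r60=111100 pc4: +16 =482
r61=111101 pc5: +32 =514
r62=111110 pc5: +32 =546
r63=111111 pc6: +64 =610
r64=1000000 pc1: +2 =612
r65=1000001 pc2: +4 =616
r66=1000010 pc2: +4 =620
r67=1000011 pc3: +8 =628
r68=1000100 pc2: +4 =632
r69=1000101 pc3: +8 =640
r70=1000110 pc3: +8 =648
r71=1000111 pc4: +16 =664
r72=1001000 pc2: +4 =668
r73=1001001 pc3: +8 =676
r74=1001010 pc3: +8 =684
r75=1001011 pc4: +16 =700
r76=1001100 pc3: +8 =708
r77=1001101 pc4: +16 =724
r78=1001110 pc4: +16 =740
r79=1001111 pc5: +32 =772
r80=1010000 pc2: +4 =776
r81=1010001 pc3: +8 =784
r82=1010010 pc3: +8 =792
r83=1010011 pc4: +16 =808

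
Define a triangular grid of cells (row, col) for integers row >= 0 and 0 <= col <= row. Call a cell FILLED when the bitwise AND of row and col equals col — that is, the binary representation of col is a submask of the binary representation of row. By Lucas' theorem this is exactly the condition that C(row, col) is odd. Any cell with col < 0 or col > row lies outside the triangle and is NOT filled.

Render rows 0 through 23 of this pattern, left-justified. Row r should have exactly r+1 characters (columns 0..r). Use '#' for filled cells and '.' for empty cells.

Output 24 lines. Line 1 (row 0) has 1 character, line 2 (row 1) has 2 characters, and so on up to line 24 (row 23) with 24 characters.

Answer: #
##
#.#
####
#...#
##..##
#.#.#.#
########
#.......#
##......##
#.#.....#.#
####....####
#...#...#...#
##..##..##..##
#.#.#.#.#.#.#.#
################
#...............#
##..............##
#.#.............#.#
####............####
#...#...........#...#
##..##..........##..##
#.#.#.#.........#.#.#.#
########........########

Derivation:
r0=0: #
r1=1: ##
r2=10: #.#
r3=11: ####
r4=100: #...#
r5=101: ##..##
r6=110: #.#.#.#
r7=111: ########
r8=1000: #.......#
r9=1001: ##......##
r10=1010: #.#.....#.#
r11=1011: ####....####
r12=1100: #...#...#...#
r13=1101: ##..##..##..##
r14=1110: #.#.#.#.#.#.#.#
r15=1111: ################
r16=10000: #...............#
r17=10001: ##..............##
r18=10010: #.#.............#.#
r19=10011: ####............####
r20=10100: #...#...........#...#
r21=10101: ##..##..........##..##
r22=10110: #.#.#.#.........#.#.#.#
r23=10111: ########........########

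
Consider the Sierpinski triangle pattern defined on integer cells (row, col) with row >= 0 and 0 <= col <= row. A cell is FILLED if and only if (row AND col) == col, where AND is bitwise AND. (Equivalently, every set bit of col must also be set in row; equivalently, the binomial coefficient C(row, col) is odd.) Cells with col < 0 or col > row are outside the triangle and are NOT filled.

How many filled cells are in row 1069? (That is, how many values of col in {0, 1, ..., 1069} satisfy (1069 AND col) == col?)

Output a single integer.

1069 in binary = 10000101101
popcount(1069) = number of 1-bits in 10000101101 = 5
A col c satisfies (1069 AND c) == c iff every set bit of c is also set in 1069; each of the 5 set bits of 1069 can independently be on or off in c.
count = 2^5 = 32

Answer: 32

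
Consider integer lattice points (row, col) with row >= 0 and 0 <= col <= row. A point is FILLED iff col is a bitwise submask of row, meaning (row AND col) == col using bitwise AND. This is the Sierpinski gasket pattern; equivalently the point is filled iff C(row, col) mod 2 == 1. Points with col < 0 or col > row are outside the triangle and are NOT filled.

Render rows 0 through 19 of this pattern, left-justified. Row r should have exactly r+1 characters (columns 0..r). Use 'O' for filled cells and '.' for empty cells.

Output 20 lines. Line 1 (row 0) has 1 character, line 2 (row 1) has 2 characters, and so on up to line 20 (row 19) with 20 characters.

Answer: O
OO
O.O
OOOO
O...O
OO..OO
O.O.O.O
OOOOOOOO
O.......O
OO......OO
O.O.....O.O
OOOO....OOOO
O...O...O...O
OO..OO..OO..OO
O.O.O.O.O.O.O.O
OOOOOOOOOOOOOOOO
O...............O
OO..............OO
O.O.............O.O
OOOO............OOOO

Derivation:
r0=0: O
r1=1: OO
r2=10: O.O
r3=11: OOOO
r4=100: O...O
r5=101: OO..OO
r6=110: O.O.O.O
r7=111: OOOOOOOO
r8=1000: O.......O
r9=1001: OO......OO
r10=1010: O.O.....O.O
r11=1011: OOOO....OOOO
r12=1100: O...O...O...O
r13=1101: OO..OO..OO..OO
r14=1110: O.O.O.O.O.O.O.O
r15=1111: OOOOOOOOOOOOOOOO
r16=10000: O...............O
r17=10001: OO..............OO
r18=10010: O.O.............O.O
r19=10011: OOOO............OOOO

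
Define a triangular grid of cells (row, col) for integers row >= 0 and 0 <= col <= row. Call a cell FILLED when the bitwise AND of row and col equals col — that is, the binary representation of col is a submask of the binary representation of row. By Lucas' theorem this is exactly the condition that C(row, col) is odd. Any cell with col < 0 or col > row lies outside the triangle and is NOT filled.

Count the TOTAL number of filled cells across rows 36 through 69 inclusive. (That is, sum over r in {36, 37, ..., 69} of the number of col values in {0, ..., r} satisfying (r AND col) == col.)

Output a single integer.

r36=100100 pc2: +4 =4
r37=100101 pc3: +8 =12
r38=100110 pc3: +8 =20
r39=100111 pc4: +16 =36
r40=101000 pc2: +4 =40
r41=101001 pc3: +8 =48
r42=101010 pc3: +8 =56
r43=101011 pc4: +16 =72
r44=101100 pc3: +8 =80
r45=101101 pc4: +16 =96
r46=101110 pc4: +16 =112
r47=101111 pc5: +32 =144
r48=110000 pc2: +4 =148
r49=110001 pc3: +8 =156
r50=110010 pc3: +8 =164
r51=110011 pc4: +16 =180
r52=110100 pc3: +8 =188
r53=110101 pc4: +16 =204
r54=110110 pc4: +16 =220
r55=110111 pc5: +32 =252
r56=111000 pc3: +8 =260
r57=111001 pc4: +16 =276
r58=111010 pc4: +16 =292
r59=111011 pc5: +32 =324
r60=111100 pc4: +16 =340
r61=111101 pc5: +32 =372
r62=111110 pc5: +32 =404
r63=111111 pc6: +64 =468
r64=1000000 pc1: +2 =470
r65=1000001 pc2: +4 =474
r66=1000010 pc2: +4 =478
r67=1000011 pc3: +8 =486
r68=1000100 pc2: +4 =490
r69=1000101 pc3: +8 =498

Answer: 498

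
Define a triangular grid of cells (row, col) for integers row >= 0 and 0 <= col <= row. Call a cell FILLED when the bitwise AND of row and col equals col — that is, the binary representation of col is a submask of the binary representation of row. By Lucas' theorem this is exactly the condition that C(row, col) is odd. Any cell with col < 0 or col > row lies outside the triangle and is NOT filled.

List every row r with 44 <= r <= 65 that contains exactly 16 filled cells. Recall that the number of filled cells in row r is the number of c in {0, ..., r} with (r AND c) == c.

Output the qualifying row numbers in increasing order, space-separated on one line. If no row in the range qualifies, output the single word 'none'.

Row r has 2^popcount(r) filled cells, so we need popcount(r) = log2(16) = 4.
Scan r = 44..65 and keep those with exactly 4 one-bits:
r=44=101100 popcount=3 -> skip
r=45=101101 popcount=4 -> KEEP
r=46=101110 popcount=4 -> KEEP
r=47=101111 popcount=5 -> skip
r=48=110000 popcount=2 -> skip
r=49=110001 popcount=3 -> skip
r=50=110010 popcount=3 -> skip
r=51=110011 popcount=4 -> KEEP
r=52=110100 popcount=3 -> skip
r=53=110101 popcount=4 -> KEEP
r=54=110110 popcount=4 -> KEEP
r=55=110111 popcount=5 -> skip
r=56=111000 popcount=3 -> skip
r=57=111001 popcount=4 -> KEEP
r=58=111010 popcount=4 -> KEEP
r=59=111011 popcount=5 -> skip
r=60=111100 popcount=4 -> KEEP
r=61=111101 popcount=5 -> skip
r=62=111110 popcount=5 -> skip
r=63=111111 popcount=6 -> skip
r=64=1000000 popcount=1 -> skip
r=65=1000001 popcount=2 -> skip
Kept rows: 45 46 51 53 54 57 58 60

Answer: 45 46 51 53 54 57 58 60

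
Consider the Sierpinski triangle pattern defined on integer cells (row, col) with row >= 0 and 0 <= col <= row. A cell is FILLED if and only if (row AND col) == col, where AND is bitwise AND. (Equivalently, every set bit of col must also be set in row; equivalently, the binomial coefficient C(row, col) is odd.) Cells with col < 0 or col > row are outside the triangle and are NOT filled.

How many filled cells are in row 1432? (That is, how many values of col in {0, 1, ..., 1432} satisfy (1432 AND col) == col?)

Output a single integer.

1432 in binary = 10110011000
popcount(1432) = number of 1-bits in 10110011000 = 5
A col c satisfies (1432 AND c) == c iff every set bit of c is also set in 1432; each of the 5 set bits of 1432 can independently be on or off in c.
count = 2^5 = 32

Answer: 32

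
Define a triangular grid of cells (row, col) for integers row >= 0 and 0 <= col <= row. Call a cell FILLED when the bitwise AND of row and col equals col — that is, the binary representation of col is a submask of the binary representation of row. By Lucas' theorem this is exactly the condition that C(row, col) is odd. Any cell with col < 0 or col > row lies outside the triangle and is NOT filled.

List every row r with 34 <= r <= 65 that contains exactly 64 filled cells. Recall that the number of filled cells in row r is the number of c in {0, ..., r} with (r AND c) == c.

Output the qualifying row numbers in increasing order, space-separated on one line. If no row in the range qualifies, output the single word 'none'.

Row r has 2^popcount(r) filled cells, so we need popcount(r) = log2(64) = 6.
Scan r = 34..65 and keep those with exactly 6 one-bits:
r=34=100010 popcount=2 -> skip
r=35=100011 popcount=3 -> skip
r=36=100100 popcount=2 -> skip
r=37=100101 popcount=3 -> skip
r=38=100110 popcount=3 -> skip
r=39=100111 popcount=4 -> skip
r=40=101000 popcount=2 -> skip
r=41=101001 popcount=3 -> skip
r=42=101010 popcount=3 -> skip
r=43=101011 popcount=4 -> skip
r=44=101100 popcount=3 -> skip
r=45=101101 popcount=4 -> skip
r=46=101110 popcount=4 -> skip
r=47=101111 popcount=5 -> skip
r=48=110000 popcount=2 -> skip
r=49=110001 popcount=3 -> skip
r=50=110010 popcount=3 -> skip
r=51=110011 popcount=4 -> skip
r=52=110100 popcount=3 -> skip
r=53=110101 popcount=4 -> skip
r=54=110110 popcount=4 -> skip
r=55=110111 popcount=5 -> skip
r=56=111000 popcount=3 -> skip
r=57=111001 popcount=4 -> skip
r=58=111010 popcount=4 -> skip
r=59=111011 popcount=5 -> skip
r=60=111100 popcount=4 -> skip
r=61=111101 popcount=5 -> skip
r=62=111110 popcount=5 -> skip
r=63=111111 popcount=6 -> KEEP
r=64=1000000 popcount=1 -> skip
r=65=1000001 popcount=2 -> skip
Kept rows: 63

Answer: 63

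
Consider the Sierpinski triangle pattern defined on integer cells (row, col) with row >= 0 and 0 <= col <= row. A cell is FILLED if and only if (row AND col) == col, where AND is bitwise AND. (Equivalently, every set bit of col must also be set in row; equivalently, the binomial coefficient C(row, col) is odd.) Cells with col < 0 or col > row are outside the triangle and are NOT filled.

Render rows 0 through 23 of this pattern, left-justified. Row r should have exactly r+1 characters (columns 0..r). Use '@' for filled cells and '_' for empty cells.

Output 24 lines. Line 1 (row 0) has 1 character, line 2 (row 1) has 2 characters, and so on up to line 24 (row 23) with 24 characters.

Answer: @
@@
@_@
@@@@
@___@
@@__@@
@_@_@_@
@@@@@@@@
@_______@
@@______@@
@_@_____@_@
@@@@____@@@@
@___@___@___@
@@__@@__@@__@@
@_@_@_@_@_@_@_@
@@@@@@@@@@@@@@@@
@_______________@
@@______________@@
@_@_____________@_@
@@@@____________@@@@
@___@___________@___@
@@__@@__________@@__@@
@_@_@_@_________@_@_@_@
@@@@@@@@________@@@@@@@@

Derivation:
r0=0: @
r1=1: @@
r2=10: @_@
r3=11: @@@@
r4=100: @___@
r5=101: @@__@@
r6=110: @_@_@_@
r7=111: @@@@@@@@
r8=1000: @_______@
r9=1001: @@______@@
r10=1010: @_@_____@_@
r11=1011: @@@@____@@@@
r12=1100: @___@___@___@
r13=1101: @@__@@__@@__@@
r14=1110: @_@_@_@_@_@_@_@
r15=1111: @@@@@@@@@@@@@@@@
r16=10000: @_______________@
r17=10001: @@______________@@
r18=10010: @_@_____________@_@
r19=10011: @@@@____________@@@@
r20=10100: @___@___________@___@
r21=10101: @@__@@__________@@__@@
r22=10110: @_@_@_@_________@_@_@_@
r23=10111: @@@@@@@@________@@@@@@@@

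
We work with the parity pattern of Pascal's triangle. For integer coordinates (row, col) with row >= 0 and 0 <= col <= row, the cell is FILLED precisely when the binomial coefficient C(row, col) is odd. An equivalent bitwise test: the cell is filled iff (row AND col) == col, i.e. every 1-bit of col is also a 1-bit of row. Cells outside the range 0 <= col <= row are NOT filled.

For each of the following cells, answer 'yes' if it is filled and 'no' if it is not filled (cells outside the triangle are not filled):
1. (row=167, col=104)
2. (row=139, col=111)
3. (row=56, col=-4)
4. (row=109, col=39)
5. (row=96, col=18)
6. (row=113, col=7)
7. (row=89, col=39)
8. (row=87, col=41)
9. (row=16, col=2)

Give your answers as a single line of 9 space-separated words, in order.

(167,104): row=0b10100111, col=0b1101000, row AND col = 0b100000 = 32; 32 != 104 -> empty
(139,111): row=0b10001011, col=0b1101111, row AND col = 0b1011 = 11; 11 != 111 -> empty
(56,-4): col outside [0, 56] -> not filled
(109,39): row=0b1101101, col=0b100111, row AND col = 0b100101 = 37; 37 != 39 -> empty
(96,18): row=0b1100000, col=0b10010, row AND col = 0b0 = 0; 0 != 18 -> empty
(113,7): row=0b1110001, col=0b111, row AND col = 0b1 = 1; 1 != 7 -> empty
(89,39): row=0b1011001, col=0b100111, row AND col = 0b1 = 1; 1 != 39 -> empty
(87,41): row=0b1010111, col=0b101001, row AND col = 0b1 = 1; 1 != 41 -> empty
(16,2): row=0b10000, col=0b10, row AND col = 0b0 = 0; 0 != 2 -> empty

Answer: no no no no no no no no no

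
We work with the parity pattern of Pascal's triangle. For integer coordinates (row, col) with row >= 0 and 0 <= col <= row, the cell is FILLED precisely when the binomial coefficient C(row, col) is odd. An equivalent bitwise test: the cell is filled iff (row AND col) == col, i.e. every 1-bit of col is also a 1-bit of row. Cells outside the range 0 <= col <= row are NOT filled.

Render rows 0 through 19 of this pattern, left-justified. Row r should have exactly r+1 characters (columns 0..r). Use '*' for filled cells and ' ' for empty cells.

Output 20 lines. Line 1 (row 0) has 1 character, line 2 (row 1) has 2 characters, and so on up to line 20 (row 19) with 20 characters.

r0=0: *
r1=1: **
r2=10: * *
r3=11: ****
r4=100: *   *
r5=101: **  **
r6=110: * * * *
r7=111: ********
r8=1000: *       *
r9=1001: **      **
r10=1010: * *     * *
r11=1011: ****    ****
r12=1100: *   *   *   *
r13=1101: **  **  **  **
r14=1110: * * * * * * * *
r15=1111: ****************
r16=10000: *               *
r17=10001: **              **
r18=10010: * *             * *
r19=10011: ****            ****

Answer: *
**
* *
****
*   *
**  **
* * * *
********
*       *
**      **
* *     * *
****    ****
*   *   *   *
**  **  **  **
* * * * * * * *
****************
*               *
**              **
* *             * *
****            ****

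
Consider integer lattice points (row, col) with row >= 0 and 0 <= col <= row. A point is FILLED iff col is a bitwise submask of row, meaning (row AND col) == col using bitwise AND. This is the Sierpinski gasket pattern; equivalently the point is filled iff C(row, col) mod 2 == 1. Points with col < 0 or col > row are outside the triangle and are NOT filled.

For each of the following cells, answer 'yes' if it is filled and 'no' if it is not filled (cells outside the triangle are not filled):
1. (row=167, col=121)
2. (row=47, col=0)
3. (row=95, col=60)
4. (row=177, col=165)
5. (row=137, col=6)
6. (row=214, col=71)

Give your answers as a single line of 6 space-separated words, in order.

Answer: no yes no no no no

Derivation:
(167,121): row=0b10100111, col=0b1111001, row AND col = 0b100001 = 33; 33 != 121 -> empty
(47,0): row=0b101111, col=0b0, row AND col = 0b0 = 0; 0 == 0 -> filled
(95,60): row=0b1011111, col=0b111100, row AND col = 0b11100 = 28; 28 != 60 -> empty
(177,165): row=0b10110001, col=0b10100101, row AND col = 0b10100001 = 161; 161 != 165 -> empty
(137,6): row=0b10001001, col=0b110, row AND col = 0b0 = 0; 0 != 6 -> empty
(214,71): row=0b11010110, col=0b1000111, row AND col = 0b1000110 = 70; 70 != 71 -> empty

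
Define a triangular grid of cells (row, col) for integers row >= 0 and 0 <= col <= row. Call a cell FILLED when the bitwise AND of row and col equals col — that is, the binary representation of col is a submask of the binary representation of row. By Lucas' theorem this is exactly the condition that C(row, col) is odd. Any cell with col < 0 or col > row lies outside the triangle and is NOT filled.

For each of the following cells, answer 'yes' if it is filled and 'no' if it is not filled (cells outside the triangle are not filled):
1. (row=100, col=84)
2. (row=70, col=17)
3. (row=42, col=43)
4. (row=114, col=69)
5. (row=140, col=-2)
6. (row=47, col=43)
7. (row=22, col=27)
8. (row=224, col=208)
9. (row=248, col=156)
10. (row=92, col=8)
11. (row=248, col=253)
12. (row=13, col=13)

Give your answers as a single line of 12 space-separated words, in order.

Answer: no no no no no yes no no no yes no yes

Derivation:
(100,84): row=0b1100100, col=0b1010100, row AND col = 0b1000100 = 68; 68 != 84 -> empty
(70,17): row=0b1000110, col=0b10001, row AND col = 0b0 = 0; 0 != 17 -> empty
(42,43): col outside [0, 42] -> not filled
(114,69): row=0b1110010, col=0b1000101, row AND col = 0b1000000 = 64; 64 != 69 -> empty
(140,-2): col outside [0, 140] -> not filled
(47,43): row=0b101111, col=0b101011, row AND col = 0b101011 = 43; 43 == 43 -> filled
(22,27): col outside [0, 22] -> not filled
(224,208): row=0b11100000, col=0b11010000, row AND col = 0b11000000 = 192; 192 != 208 -> empty
(248,156): row=0b11111000, col=0b10011100, row AND col = 0b10011000 = 152; 152 != 156 -> empty
(92,8): row=0b1011100, col=0b1000, row AND col = 0b1000 = 8; 8 == 8 -> filled
(248,253): col outside [0, 248] -> not filled
(13,13): row=0b1101, col=0b1101, row AND col = 0b1101 = 13; 13 == 13 -> filled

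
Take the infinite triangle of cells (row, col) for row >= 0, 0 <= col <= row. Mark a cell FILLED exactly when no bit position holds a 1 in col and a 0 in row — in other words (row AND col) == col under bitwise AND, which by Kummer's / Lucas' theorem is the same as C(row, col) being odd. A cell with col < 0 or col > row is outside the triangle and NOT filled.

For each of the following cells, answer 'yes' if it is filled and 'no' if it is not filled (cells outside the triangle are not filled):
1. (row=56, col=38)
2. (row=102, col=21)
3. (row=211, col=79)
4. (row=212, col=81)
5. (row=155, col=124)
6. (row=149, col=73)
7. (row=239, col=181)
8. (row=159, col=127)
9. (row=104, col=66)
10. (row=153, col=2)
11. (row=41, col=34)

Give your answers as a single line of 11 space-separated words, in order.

Answer: no no no no no no no no no no no

Derivation:
(56,38): row=0b111000, col=0b100110, row AND col = 0b100000 = 32; 32 != 38 -> empty
(102,21): row=0b1100110, col=0b10101, row AND col = 0b100 = 4; 4 != 21 -> empty
(211,79): row=0b11010011, col=0b1001111, row AND col = 0b1000011 = 67; 67 != 79 -> empty
(212,81): row=0b11010100, col=0b1010001, row AND col = 0b1010000 = 80; 80 != 81 -> empty
(155,124): row=0b10011011, col=0b1111100, row AND col = 0b11000 = 24; 24 != 124 -> empty
(149,73): row=0b10010101, col=0b1001001, row AND col = 0b1 = 1; 1 != 73 -> empty
(239,181): row=0b11101111, col=0b10110101, row AND col = 0b10100101 = 165; 165 != 181 -> empty
(159,127): row=0b10011111, col=0b1111111, row AND col = 0b11111 = 31; 31 != 127 -> empty
(104,66): row=0b1101000, col=0b1000010, row AND col = 0b1000000 = 64; 64 != 66 -> empty
(153,2): row=0b10011001, col=0b10, row AND col = 0b0 = 0; 0 != 2 -> empty
(41,34): row=0b101001, col=0b100010, row AND col = 0b100000 = 32; 32 != 34 -> empty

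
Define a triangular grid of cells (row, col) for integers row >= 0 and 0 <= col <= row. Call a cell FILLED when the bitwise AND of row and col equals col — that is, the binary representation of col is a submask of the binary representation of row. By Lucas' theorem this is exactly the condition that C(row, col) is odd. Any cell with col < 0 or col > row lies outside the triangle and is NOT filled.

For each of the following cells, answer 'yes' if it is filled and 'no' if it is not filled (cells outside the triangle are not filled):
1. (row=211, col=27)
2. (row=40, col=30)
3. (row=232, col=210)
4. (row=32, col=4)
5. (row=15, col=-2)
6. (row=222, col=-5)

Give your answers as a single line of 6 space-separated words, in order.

(211,27): row=0b11010011, col=0b11011, row AND col = 0b10011 = 19; 19 != 27 -> empty
(40,30): row=0b101000, col=0b11110, row AND col = 0b1000 = 8; 8 != 30 -> empty
(232,210): row=0b11101000, col=0b11010010, row AND col = 0b11000000 = 192; 192 != 210 -> empty
(32,4): row=0b100000, col=0b100, row AND col = 0b0 = 0; 0 != 4 -> empty
(15,-2): col outside [0, 15] -> not filled
(222,-5): col outside [0, 222] -> not filled

Answer: no no no no no no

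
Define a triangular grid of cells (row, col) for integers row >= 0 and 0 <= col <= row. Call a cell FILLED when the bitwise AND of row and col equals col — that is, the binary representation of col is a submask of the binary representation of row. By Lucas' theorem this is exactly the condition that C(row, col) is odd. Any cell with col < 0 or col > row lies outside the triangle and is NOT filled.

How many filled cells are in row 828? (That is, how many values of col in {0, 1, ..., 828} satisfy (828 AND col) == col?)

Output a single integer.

828 in binary = 1100111100
popcount(828) = number of 1-bits in 1100111100 = 6
A col c satisfies (828 AND c) == c iff every set bit of c is also set in 828; each of the 6 set bits of 828 can independently be on or off in c.
count = 2^6 = 64

Answer: 64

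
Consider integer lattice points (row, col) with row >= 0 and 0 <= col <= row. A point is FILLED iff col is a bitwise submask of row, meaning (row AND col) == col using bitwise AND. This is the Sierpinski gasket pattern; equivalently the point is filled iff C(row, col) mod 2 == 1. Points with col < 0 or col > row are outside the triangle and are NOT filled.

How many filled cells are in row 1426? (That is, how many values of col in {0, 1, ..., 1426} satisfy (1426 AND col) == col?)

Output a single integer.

1426 in binary = 10110010010
popcount(1426) = number of 1-bits in 10110010010 = 5
A col c satisfies (1426 AND c) == c iff every set bit of c is also set in 1426; each of the 5 set bits of 1426 can independently be on or off in c.
count = 2^5 = 32

Answer: 32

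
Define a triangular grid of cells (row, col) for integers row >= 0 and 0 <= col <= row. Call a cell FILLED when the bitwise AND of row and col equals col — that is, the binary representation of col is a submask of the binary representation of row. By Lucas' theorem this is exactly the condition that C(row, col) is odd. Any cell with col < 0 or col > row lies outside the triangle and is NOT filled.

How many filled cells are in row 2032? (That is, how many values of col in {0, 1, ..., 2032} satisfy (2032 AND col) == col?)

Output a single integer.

Answer: 128

Derivation:
2032 in binary = 11111110000
popcount(2032) = number of 1-bits in 11111110000 = 7
A col c satisfies (2032 AND c) == c iff every set bit of c is also set in 2032; each of the 7 set bits of 2032 can independently be on or off in c.
count = 2^7 = 128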